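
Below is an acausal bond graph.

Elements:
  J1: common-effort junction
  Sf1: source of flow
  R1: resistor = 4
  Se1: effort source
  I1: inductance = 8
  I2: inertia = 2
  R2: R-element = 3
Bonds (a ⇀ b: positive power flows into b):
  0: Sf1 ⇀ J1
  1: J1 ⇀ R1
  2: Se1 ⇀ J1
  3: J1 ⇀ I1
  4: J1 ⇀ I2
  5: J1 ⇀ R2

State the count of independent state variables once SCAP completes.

2  (I1, I2 all integral)

b0 |Sf1  (Sf1: flow source, stroke at near end)
b2 |J1  (Se1 (Se) sets effort on bond)
b1 |R1  (J1 effort already set via bond 2)
b3 |I1  (J1: bond 2 brought effort, rest push out)
b4 |I2  (J1 effort already set via bond 2)
b5 |R2  (J1: bond 2 brought effort, rest push out)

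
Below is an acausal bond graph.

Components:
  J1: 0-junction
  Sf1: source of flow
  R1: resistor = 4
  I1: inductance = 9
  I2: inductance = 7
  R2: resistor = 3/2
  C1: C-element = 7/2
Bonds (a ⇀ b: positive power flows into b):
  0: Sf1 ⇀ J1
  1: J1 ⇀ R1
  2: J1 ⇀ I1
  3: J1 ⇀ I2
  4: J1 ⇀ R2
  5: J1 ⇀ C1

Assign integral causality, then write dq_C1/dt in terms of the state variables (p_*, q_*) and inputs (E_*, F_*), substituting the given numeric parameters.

b0 stroke→Sf1  (Sf1: flow source, stroke at near end)
b2 stroke→I1  (I1: I, integral causality)
b3 stroke→I2  (I2 outputs flow p/I2)
b5 stroke→J1  (C1 outputs effort q/C1)
b1 stroke→R1  (J1 effort already set via bond 5)
b4 stroke→R2  (J1: bond 5 brought effort, rest push out)

dq_C1/dt = F_Sf1 - p_I1/9 - p_I2/7 - 11*q_C1/42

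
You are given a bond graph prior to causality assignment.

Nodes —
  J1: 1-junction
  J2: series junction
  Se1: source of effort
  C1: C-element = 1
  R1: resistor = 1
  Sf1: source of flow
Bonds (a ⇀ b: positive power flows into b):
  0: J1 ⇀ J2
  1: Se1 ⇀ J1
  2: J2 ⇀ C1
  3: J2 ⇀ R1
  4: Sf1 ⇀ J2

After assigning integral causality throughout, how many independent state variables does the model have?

#1 →J1  (Se1 fixes effort; stroke away)
#4 →Sf1  (Sf1: flow source, stroke at near end)
#0 →J2  (closing 1-jn rule on J1)
#2 →J2  (common-f at J2 fixed by 4)
#3 →J2  (common-f at J2 fixed by 4)

1  (C1 all integral)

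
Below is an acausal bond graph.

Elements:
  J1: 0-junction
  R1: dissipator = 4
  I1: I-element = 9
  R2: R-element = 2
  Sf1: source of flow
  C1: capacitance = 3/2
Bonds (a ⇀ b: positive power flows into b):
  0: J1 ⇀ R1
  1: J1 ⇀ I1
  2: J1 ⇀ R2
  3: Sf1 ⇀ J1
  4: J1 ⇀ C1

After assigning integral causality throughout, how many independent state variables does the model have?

bond 3 |Sf1  (Sf1: flow source, stroke at near end)
bond 1 |I1  (I1 outputs flow p/I1)
bond 4 |J1  (prefer integral on C1)
bond 0 |R1  (J1: bond 4 brought effort, rest push out)
bond 2 |R2  (common-e at J1 fixed by 4)

2  (C1, I1 all integral)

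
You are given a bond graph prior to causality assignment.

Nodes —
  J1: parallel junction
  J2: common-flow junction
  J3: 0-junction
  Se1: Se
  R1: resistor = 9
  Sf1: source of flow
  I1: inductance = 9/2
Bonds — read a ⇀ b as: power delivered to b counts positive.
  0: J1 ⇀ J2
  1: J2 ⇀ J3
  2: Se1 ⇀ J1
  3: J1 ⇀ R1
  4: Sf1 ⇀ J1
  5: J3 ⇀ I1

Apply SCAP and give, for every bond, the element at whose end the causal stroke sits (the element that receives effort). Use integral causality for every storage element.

β2 stroke→J1  (Se1: effort source, stroke at far end)
β4 stroke→Sf1  (source Sf1 imposes f)
β0 stroke→J2  (0-jn J1 has e-setter on 2)
β3 stroke→R1  (J1 effort already set via bond 2)
β1 stroke→J3  (J2: last free bond brings flow in)
β5 stroke→I1  (J3 effort already set via bond 1)

b0 |J2
b1 |J3
b2 |J1
b3 |R1
b4 |Sf1
b5 |I1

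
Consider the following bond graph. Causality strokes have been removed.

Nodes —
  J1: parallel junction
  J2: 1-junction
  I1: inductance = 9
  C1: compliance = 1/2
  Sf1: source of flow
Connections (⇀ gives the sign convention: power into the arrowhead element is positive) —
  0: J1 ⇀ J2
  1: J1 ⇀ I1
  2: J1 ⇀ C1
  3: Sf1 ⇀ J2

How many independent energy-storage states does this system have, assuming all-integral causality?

2  (C1, I1 all integral)

bond 3 stroke→Sf1  (Sf1: flow source, stroke at near end)
bond 0 stroke→J2  (J2: bond 3 brought flow, rest push out)
bond 1 stroke→I1  (I1 integral (f out))
bond 2 stroke→J1  (J1 needs exactly one e-in)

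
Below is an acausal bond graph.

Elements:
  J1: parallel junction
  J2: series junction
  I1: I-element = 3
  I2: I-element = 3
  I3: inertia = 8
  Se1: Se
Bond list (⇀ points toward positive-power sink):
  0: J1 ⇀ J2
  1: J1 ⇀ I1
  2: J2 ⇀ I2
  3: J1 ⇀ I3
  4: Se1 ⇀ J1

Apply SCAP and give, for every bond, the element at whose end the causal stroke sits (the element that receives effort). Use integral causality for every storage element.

#0 stroke→J2
#1 stroke→I1
#2 stroke→I2
#3 stroke→I3
#4 stroke→J1

bond 4 →J1  (Se1 fixes effort; stroke away)
bond 0 →J2  (common-e at J1 fixed by 4)
bond 1 →I1  (J1 effort already set via bond 4)
bond 3 →I3  (J1: bond 4 brought effort, rest push out)
bond 2 →I2  (J2 needs exactly one f-in)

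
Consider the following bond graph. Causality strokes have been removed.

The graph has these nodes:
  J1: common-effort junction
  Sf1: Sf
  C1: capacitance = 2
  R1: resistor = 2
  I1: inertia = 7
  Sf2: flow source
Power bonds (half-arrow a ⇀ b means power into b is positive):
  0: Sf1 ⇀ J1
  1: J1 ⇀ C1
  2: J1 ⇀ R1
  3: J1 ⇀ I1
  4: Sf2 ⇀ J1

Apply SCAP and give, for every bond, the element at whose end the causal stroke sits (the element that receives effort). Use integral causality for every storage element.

β0 stroke→Sf1  (source Sf1 imposes f)
β4 stroke→Sf2  (source Sf2 imposes f)
β1 stroke→J1  (C1 integral (e out))
β2 stroke→R1  (J1: bond 1 brought effort, rest push out)
β3 stroke→I1  (common-e at J1 fixed by 1)

β0 stroke→Sf1
β1 stroke→J1
β2 stroke→R1
β3 stroke→I1
β4 stroke→Sf2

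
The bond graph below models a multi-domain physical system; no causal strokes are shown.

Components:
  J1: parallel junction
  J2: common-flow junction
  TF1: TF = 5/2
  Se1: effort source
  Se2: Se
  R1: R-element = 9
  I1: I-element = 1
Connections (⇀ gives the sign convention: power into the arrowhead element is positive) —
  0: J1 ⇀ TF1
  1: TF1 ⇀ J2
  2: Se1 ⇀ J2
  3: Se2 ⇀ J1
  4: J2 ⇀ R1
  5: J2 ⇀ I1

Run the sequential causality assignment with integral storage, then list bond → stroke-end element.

bond 0 stroke at TF1
bond 1 stroke at J2
bond 2 stroke at J2
bond 3 stroke at J1
bond 4 stroke at J2
bond 5 stroke at I1

#2 |J2  (source Se1 imposes e)
#3 |J1  (Se2 (Se) sets effort on bond)
#0 |TF1  (J1: bond 3 brought effort, rest push out)
#1 |J2  (TF1: transformer flips bond 0)
#5 |I1  (prefer integral on I1)
#4 |J2  (J2 flow already set via bond 5)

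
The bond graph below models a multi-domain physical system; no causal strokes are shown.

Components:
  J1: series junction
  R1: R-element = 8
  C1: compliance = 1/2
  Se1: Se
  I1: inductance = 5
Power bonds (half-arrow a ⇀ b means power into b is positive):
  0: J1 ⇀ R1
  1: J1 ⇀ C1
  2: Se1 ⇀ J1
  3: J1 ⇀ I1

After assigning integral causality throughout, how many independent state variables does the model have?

2  (C1, I1 all integral)

β2 stroke at J1  (Se1: effort source, stroke at far end)
β1 stroke at J1  (prefer integral on C1)
β3 stroke at I1  (prefer integral on I1)
β0 stroke at J1  (J1: bond 3 brought flow, rest push out)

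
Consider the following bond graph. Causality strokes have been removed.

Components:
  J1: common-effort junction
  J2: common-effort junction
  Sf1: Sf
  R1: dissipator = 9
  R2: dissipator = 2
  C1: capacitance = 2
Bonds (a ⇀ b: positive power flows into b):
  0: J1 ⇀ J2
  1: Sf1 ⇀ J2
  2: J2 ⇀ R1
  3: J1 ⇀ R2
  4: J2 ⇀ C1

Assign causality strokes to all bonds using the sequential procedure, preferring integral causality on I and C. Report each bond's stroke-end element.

β1 |Sf1  (Sf1 fixes flow; stroke at Sf1)
β4 |J2  (C1: C, integral causality)
β0 |J1  (0-jn J2 has e-setter on 4)
β2 |R1  (J2: bond 4 brought effort, rest push out)
β3 |R2  (J1: bond 0 brought effort, rest push out)

b0 stroke→J1
b1 stroke→Sf1
b2 stroke→R1
b3 stroke→R2
b4 stroke→J2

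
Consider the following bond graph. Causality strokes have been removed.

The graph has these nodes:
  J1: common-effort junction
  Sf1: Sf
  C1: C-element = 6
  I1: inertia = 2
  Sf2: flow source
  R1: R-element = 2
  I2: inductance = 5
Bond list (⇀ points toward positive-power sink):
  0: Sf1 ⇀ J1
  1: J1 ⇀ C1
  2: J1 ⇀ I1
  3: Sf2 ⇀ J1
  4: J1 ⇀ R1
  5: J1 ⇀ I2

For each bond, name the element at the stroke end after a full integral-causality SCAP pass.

#0 stroke at Sf1
#1 stroke at J1
#2 stroke at I1
#3 stroke at Sf2
#4 stroke at R1
#5 stroke at I2

b0 stroke→Sf1  (Sf1: flow source, stroke at near end)
b3 stroke→Sf2  (source Sf2 imposes f)
b1 stroke→J1  (C1: C, integral causality)
b2 stroke→I1  (J1: bond 1 brought effort, rest push out)
b4 stroke→R1  (J1 effort already set via bond 1)
b5 stroke→I2  (J1 effort already set via bond 1)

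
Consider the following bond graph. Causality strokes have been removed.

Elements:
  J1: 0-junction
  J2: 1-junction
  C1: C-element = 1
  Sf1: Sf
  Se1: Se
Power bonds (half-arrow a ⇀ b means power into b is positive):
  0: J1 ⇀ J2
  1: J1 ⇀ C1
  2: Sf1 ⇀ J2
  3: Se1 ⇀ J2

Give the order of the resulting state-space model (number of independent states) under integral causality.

1  (C1 all integral)

bond 2 stroke at Sf1  (Sf1: flow source, stroke at near end)
bond 3 stroke at J2  (Se1 (Se) sets effort on bond)
bond 0 stroke at J2  (common-f at J2 fixed by 2)
bond 1 stroke at J1  (only one effort-in slot at J1)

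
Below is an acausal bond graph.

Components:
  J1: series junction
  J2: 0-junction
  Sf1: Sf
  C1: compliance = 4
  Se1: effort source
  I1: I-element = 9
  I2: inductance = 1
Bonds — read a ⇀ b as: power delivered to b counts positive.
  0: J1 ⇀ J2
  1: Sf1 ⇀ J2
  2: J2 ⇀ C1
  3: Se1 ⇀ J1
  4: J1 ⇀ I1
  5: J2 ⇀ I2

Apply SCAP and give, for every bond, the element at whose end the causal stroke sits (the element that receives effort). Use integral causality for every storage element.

#0 |J1
#1 |Sf1
#2 |J2
#3 |J1
#4 |I1
#5 |I2

b1 |Sf1  (Sf1 fixes flow; stroke at Sf1)
b3 |J1  (Se1: effort source, stroke at far end)
b2 |J2  (C1 integral (e out))
b0 |J1  (0-jn J2 has e-setter on 2)
b5 |I2  (J2 effort already set via bond 2)
b4 |I1  (only one flow-in slot at J1)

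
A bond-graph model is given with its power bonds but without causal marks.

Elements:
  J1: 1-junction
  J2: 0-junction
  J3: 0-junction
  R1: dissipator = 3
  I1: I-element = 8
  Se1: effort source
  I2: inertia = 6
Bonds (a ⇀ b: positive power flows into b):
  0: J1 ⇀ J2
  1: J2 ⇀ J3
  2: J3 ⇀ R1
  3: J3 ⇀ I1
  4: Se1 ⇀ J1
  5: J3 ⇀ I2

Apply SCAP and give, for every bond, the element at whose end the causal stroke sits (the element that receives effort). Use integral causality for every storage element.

bond 0 stroke→J2
bond 1 stroke→J3
bond 2 stroke→R1
bond 3 stroke→I1
bond 4 stroke→J1
bond 5 stroke→I2

b4 →J1  (Se1 (Se) sets effort on bond)
b0 →J2  (only one flow-in slot at J1)
b1 →J3  (J2: bond 0 brought effort, rest push out)
b2 →R1  (J3: bond 1 brought effort, rest push out)
b3 →I1  (common-e at J3 fixed by 1)
b5 →I2  (J3 effort already set via bond 1)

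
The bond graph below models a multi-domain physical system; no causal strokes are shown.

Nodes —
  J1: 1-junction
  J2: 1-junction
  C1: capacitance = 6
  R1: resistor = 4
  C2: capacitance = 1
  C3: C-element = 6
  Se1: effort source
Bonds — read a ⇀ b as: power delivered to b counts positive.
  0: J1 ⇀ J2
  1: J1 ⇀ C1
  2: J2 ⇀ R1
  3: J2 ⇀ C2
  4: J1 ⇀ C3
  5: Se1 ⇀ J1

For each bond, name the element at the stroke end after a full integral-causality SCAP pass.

bond 0 →J2
bond 1 →J1
bond 2 →R1
bond 3 →J2
bond 4 →J1
bond 5 →J1

bond 5 stroke→J1  (Se1 (Se) sets effort on bond)
bond 1 stroke→J1  (prefer integral on C1)
bond 3 stroke→J2  (C2 integral (e out))
bond 4 stroke→J1  (prefer integral on C3)
bond 0 stroke→J2  (J1 needs exactly one f-in)
bond 2 stroke→R1  (only one flow-in slot at J2)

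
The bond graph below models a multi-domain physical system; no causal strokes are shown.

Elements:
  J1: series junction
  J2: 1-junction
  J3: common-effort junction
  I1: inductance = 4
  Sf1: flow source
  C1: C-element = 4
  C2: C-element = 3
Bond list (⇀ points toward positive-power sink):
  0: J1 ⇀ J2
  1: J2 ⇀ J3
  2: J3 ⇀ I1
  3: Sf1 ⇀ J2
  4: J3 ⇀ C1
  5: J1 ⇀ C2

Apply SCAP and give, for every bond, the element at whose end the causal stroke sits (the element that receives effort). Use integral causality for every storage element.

β3 stroke at Sf1  (Sf1 fixes flow; stroke at Sf1)
β0 stroke at J2  (J2 flow already set via bond 3)
β1 stroke at J2  (J2: bond 3 brought flow, rest push out)
β5 stroke at J1  (J1: bond 0 brought flow, rest push out)
β2 stroke at I1  (I1: I, integral causality)
β4 stroke at J3  (J3 needs exactly one e-in)

b0 |J2
b1 |J2
b2 |I1
b3 |Sf1
b4 |J3
b5 |J1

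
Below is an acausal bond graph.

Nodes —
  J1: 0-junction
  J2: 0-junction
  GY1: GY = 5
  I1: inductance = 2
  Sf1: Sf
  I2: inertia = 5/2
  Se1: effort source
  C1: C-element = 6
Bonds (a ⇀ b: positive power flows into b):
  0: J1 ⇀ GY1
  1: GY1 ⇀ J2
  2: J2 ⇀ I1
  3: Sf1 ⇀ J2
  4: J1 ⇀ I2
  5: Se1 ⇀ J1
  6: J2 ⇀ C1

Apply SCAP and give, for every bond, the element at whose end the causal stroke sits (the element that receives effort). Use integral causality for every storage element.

β0 stroke at GY1
β1 stroke at GY1
β2 stroke at I1
β3 stroke at Sf1
β4 stroke at I2
β5 stroke at J1
β6 stroke at J2

#3 →Sf1  (source Sf1 imposes f)
#5 →J1  (Se1 (Se) sets effort on bond)
#0 →GY1  (0-jn J1 has e-setter on 5)
#4 →I2  (0-jn J1 has e-setter on 5)
#1 →GY1  (GY1 both-in/both-out from 0)
#2 →I1  (I1: I, integral causality)
#6 →J2  (J2 needs exactly one e-in)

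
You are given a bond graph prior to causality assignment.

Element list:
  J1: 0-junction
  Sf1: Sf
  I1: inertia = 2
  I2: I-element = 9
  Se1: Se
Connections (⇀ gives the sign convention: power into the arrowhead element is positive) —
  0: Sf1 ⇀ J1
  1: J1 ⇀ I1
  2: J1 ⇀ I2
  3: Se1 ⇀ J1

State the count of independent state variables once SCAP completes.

b0 →Sf1  (Sf1 (Sf) sets flow on bond)
b3 →J1  (Se1 fixes effort; stroke away)
b1 →I1  (common-e at J1 fixed by 3)
b2 →I2  (common-e at J1 fixed by 3)

2  (I1, I2 all integral)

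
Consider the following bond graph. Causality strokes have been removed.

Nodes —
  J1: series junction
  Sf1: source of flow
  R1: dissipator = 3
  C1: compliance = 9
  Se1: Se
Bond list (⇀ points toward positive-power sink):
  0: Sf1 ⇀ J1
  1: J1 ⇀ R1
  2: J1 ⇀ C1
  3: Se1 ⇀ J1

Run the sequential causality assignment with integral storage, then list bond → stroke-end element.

b0 stroke→Sf1
b1 stroke→J1
b2 stroke→J1
b3 stroke→J1

#0 |Sf1  (Sf1: flow source, stroke at near end)
#3 |J1  (Se1 fixes effort; stroke away)
#1 |J1  (1-jn J1 has f-setter on 0)
#2 |J1  (J1 flow already set via bond 0)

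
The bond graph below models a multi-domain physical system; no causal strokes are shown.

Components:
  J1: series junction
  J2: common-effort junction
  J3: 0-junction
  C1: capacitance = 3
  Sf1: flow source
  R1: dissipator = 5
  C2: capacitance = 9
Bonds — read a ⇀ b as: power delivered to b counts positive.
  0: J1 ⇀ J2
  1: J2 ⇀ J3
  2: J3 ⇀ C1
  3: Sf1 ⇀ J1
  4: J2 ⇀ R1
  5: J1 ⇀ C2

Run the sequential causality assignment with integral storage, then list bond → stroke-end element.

#3 |Sf1  (Sf1 fixes flow; stroke at Sf1)
#0 |J1  (1-jn J1 has f-setter on 3)
#5 |J1  (J1 flow already set via bond 3)
#2 |J3  (C1 integral (e out))
#1 |J2  (0-jn J3 has e-setter on 2)
#4 |R1  (common-e at J2 fixed by 1)

#0 stroke→J1
#1 stroke→J2
#2 stroke→J3
#3 stroke→Sf1
#4 stroke→R1
#5 stroke→J1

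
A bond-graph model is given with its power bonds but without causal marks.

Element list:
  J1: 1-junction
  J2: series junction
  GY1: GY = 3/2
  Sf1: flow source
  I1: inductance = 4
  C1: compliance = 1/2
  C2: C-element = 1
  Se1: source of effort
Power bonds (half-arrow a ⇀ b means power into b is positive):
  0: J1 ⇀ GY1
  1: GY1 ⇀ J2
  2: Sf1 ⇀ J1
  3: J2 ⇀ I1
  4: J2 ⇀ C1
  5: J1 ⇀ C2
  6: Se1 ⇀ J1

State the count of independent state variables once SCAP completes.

3  (C1, C2, I1 all integral)

bond 2 stroke→Sf1  (source Sf1 imposes f)
bond 6 stroke→J1  (source Se1 imposes e)
bond 0 stroke→J1  (common-f at J1 fixed by 2)
bond 5 stroke→J1  (J1: bond 2 brought flow, rest push out)
bond 1 stroke→J2  (through GY1, causality inverts; strokes same side of GY1)
bond 3 stroke→I1  (I1: I, integral causality)
bond 4 stroke→J2  (J2: bond 3 brought flow, rest push out)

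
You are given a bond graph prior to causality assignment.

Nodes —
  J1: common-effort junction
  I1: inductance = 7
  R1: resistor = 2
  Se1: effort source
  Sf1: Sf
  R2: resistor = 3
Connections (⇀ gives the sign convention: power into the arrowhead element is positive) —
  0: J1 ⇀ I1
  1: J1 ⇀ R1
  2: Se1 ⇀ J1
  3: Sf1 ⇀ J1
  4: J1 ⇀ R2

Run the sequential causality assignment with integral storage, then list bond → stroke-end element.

#2 stroke→J1  (Se1: effort source, stroke at far end)
#3 stroke→Sf1  (Sf1: flow source, stroke at near end)
#0 stroke→I1  (J1: bond 2 brought effort, rest push out)
#1 stroke→R1  (J1: bond 2 brought effort, rest push out)
#4 stroke→R2  (0-jn J1 has e-setter on 2)

β0 stroke at I1
β1 stroke at R1
β2 stroke at J1
β3 stroke at Sf1
β4 stroke at R2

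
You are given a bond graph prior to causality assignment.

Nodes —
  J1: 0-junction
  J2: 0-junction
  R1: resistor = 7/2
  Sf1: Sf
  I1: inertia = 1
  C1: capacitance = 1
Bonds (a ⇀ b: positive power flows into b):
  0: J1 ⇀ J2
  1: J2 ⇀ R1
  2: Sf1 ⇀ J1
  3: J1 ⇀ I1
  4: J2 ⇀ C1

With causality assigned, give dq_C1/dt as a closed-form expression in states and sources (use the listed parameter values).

dq_C1/dt = F_Sf1 - p_I1 - 2*q_C1/7

b2 →Sf1  (source Sf1 imposes f)
b3 →I1  (prefer integral on I1)
b0 →J1  (J1 needs exactly one e-in)
b4 →J2  (C1 outputs effort q/C1)
b1 →R1  (J2 effort already set via bond 4)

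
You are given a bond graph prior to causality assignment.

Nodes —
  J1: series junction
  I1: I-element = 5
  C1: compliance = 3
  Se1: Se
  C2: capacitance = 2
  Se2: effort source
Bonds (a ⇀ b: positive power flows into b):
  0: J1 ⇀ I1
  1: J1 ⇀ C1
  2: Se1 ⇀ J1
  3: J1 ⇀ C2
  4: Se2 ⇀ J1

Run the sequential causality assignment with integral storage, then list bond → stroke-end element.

b0 stroke at I1
b1 stroke at J1
b2 stroke at J1
b3 stroke at J1
b4 stroke at J1

β2 stroke at J1  (Se1 fixes effort; stroke away)
β4 stroke at J1  (Se2 fixes effort; stroke away)
β0 stroke at I1  (I1 outputs flow p/I1)
β1 stroke at J1  (J1: bond 0 brought flow, rest push out)
β3 stroke at J1  (J1 flow already set via bond 0)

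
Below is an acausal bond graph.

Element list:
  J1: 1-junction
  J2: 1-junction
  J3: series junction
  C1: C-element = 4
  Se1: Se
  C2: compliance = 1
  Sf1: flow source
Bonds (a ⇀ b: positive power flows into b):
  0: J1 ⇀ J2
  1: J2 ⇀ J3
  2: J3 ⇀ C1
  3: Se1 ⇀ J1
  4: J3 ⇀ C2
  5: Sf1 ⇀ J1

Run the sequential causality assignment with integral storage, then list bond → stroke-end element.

β0 stroke at J1
β1 stroke at J2
β2 stroke at J3
β3 stroke at J1
β4 stroke at J3
β5 stroke at Sf1

β3 stroke at J1  (Se1 fixes effort; stroke away)
β5 stroke at Sf1  (Sf1: flow source, stroke at near end)
β0 stroke at J1  (common-f at J1 fixed by 5)
β1 stroke at J2  (J2 flow already set via bond 0)
β2 stroke at J3  (J3: bond 1 brought flow, rest push out)
β4 stroke at J3  (common-f at J3 fixed by 1)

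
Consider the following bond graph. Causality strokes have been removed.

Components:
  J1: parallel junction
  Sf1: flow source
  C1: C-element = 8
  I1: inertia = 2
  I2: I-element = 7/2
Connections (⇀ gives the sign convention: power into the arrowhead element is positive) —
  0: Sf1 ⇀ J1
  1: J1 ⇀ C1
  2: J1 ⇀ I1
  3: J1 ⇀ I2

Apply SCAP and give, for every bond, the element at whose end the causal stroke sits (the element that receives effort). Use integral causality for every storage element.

β0 →Sf1  (Sf1: flow source, stroke at near end)
β1 →J1  (C1: C, integral causality)
β2 →I1  (J1 effort already set via bond 1)
β3 →I2  (J1 effort already set via bond 1)

b0 |Sf1
b1 |J1
b2 |I1
b3 |I2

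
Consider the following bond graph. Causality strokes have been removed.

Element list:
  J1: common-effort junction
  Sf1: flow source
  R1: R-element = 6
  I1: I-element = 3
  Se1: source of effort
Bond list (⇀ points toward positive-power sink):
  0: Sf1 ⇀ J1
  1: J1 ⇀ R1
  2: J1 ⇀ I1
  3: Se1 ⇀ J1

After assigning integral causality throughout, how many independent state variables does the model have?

β0 stroke→Sf1  (Sf1 fixes flow; stroke at Sf1)
β3 stroke→J1  (source Se1 imposes e)
β1 stroke→R1  (J1: bond 3 brought effort, rest push out)
β2 stroke→I1  (J1 effort already set via bond 3)

1  (I1 all integral)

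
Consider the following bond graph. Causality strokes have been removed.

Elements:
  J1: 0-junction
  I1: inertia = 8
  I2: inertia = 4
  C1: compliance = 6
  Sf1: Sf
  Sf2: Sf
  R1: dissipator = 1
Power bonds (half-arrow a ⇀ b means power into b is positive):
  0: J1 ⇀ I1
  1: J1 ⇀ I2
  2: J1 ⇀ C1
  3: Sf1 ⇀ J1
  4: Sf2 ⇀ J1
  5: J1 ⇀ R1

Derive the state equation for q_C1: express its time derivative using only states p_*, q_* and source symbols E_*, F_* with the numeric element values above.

dq_C1/dt = F_Sf1 + F_Sf2 - p_I1/8 - p_I2/4 - q_C1/6

b3 stroke→Sf1  (Sf1: flow source, stroke at near end)
b4 stroke→Sf2  (Sf2: flow source, stroke at near end)
b0 stroke→I1  (prefer integral on I1)
b1 stroke→I2  (I2: I, integral causality)
b2 stroke→J1  (C1: C, integral causality)
b5 stroke→R1  (J1 effort already set via bond 2)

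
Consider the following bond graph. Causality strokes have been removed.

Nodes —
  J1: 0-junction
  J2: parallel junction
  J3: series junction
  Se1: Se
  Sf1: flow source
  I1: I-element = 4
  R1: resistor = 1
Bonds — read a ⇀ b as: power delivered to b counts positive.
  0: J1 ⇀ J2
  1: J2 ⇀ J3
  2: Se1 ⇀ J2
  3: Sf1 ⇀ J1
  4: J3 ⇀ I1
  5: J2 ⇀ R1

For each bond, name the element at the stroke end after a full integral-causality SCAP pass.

bond 2 stroke at J2  (Se1 fixes effort; stroke away)
bond 3 stroke at Sf1  (source Sf1 imposes f)
bond 0 stroke at J1  (J1: last free bond brings effort in)
bond 1 stroke at J3  (0-jn J2 has e-setter on 2)
bond 5 stroke at R1  (J2: bond 2 brought effort, rest push out)
bond 4 stroke at I1  (only one flow-in slot at J3)

b0 stroke at J1
b1 stroke at J3
b2 stroke at J2
b3 stroke at Sf1
b4 stroke at I1
b5 stroke at R1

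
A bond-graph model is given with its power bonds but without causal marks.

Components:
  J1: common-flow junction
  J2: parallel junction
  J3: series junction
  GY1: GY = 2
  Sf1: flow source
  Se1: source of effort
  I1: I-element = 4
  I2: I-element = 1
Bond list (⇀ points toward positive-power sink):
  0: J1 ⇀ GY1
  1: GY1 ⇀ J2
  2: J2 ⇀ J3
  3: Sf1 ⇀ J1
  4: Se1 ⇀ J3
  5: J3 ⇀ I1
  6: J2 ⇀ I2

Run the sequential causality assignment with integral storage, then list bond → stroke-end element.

bond 3 →Sf1  (source Sf1 imposes f)
bond 4 →J3  (Se1: effort source, stroke at far end)
bond 0 →J1  (common-f at J1 fixed by 3)
bond 1 →J2  (GY1: gyrator matches bond 0)
bond 2 →J3  (J2 effort already set via bond 1)
bond 6 →I2  (0-jn J2 has e-setter on 1)
bond 5 →I1  (J3: last free bond brings flow in)

b0 |J1
b1 |J2
b2 |J3
b3 |Sf1
b4 |J3
b5 |I1
b6 |I2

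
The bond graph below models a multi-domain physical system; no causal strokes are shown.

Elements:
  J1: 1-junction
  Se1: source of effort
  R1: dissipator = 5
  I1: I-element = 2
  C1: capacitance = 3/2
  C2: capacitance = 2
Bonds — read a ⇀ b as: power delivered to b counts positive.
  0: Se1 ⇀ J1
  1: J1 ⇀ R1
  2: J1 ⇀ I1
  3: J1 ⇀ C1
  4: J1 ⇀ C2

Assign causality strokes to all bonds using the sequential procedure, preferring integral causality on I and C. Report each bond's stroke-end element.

b0 stroke at J1
b1 stroke at J1
b2 stroke at I1
b3 stroke at J1
b4 stroke at J1

#0 stroke at J1  (source Se1 imposes e)
#2 stroke at I1  (I1 outputs flow p/I1)
#1 stroke at J1  (J1 flow already set via bond 2)
#3 stroke at J1  (J1: bond 2 brought flow, rest push out)
#4 stroke at J1  (J1 flow already set via bond 2)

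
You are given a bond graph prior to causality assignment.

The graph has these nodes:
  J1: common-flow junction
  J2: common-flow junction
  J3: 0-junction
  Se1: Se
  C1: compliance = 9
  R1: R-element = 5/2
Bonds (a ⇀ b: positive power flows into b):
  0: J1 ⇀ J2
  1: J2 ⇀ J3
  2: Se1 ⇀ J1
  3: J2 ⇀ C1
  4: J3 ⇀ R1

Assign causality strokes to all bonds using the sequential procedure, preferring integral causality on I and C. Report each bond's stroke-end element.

#0 →J2
#1 →J3
#2 →J1
#3 →J2
#4 →R1

β2 stroke→J1  (Se1: effort source, stroke at far end)
β0 stroke→J2  (closing 1-jn rule on J1)
β3 stroke→J2  (prefer integral on C1)
β1 stroke→J3  (J2: last free bond brings flow in)
β4 stroke→R1  (J3: bond 1 brought effort, rest push out)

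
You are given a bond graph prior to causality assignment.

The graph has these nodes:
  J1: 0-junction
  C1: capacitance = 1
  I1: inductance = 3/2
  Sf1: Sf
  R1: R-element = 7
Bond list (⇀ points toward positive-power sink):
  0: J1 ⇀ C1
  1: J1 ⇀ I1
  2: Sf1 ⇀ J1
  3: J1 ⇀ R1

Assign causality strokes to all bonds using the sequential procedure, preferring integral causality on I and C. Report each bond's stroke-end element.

b2 |Sf1  (Sf1 (Sf) sets flow on bond)
b0 |J1  (C1: C, integral causality)
b1 |I1  (J1: bond 0 brought effort, rest push out)
b3 |R1  (J1: bond 0 brought effort, rest push out)

#0 |J1
#1 |I1
#2 |Sf1
#3 |R1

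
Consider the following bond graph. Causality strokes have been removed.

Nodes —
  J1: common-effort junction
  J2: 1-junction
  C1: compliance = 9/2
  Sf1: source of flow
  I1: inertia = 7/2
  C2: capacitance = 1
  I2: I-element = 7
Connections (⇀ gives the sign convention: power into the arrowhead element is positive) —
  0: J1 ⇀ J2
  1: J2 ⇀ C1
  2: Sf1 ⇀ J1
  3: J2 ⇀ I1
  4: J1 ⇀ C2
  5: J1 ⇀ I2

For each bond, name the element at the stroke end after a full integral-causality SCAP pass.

bond 2 |Sf1  (Sf1 (Sf) sets flow on bond)
bond 1 |J2  (C1 outputs effort q/C1)
bond 3 |I1  (I1 integral (f out))
bond 0 |J2  (common-f at J2 fixed by 3)
bond 4 |J1  (C2: C, integral causality)
bond 5 |I2  (common-e at J1 fixed by 4)

#0 →J2
#1 →J2
#2 →Sf1
#3 →I1
#4 →J1
#5 →I2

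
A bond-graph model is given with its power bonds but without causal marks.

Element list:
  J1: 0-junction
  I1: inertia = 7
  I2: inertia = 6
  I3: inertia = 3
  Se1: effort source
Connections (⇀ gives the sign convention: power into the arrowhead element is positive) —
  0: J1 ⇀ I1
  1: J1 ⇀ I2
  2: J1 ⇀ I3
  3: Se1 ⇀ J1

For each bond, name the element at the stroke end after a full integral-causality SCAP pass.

#0 →I1
#1 →I2
#2 →I3
#3 →J1

b3 stroke→J1  (Se1 (Se) sets effort on bond)
b0 stroke→I1  (J1 effort already set via bond 3)
b1 stroke→I2  (J1 effort already set via bond 3)
b2 stroke→I3  (J1: bond 3 brought effort, rest push out)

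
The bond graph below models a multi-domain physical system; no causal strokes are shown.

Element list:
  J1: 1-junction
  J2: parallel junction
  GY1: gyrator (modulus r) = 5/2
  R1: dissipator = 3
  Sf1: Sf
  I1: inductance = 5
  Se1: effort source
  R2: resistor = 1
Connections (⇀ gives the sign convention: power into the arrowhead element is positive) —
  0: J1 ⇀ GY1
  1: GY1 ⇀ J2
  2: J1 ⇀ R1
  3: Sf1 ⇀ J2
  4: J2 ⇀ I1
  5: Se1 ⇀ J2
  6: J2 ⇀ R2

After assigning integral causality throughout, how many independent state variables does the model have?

1  (I1 all integral)

bond 3 →Sf1  (Sf1 (Sf) sets flow on bond)
bond 5 →J2  (Se1: effort source, stroke at far end)
bond 1 →GY1  (0-jn J2 has e-setter on 5)
bond 4 →I1  (common-e at J2 fixed by 5)
bond 6 →R2  (common-e at J2 fixed by 5)
bond 0 →GY1  (GY1 both-in/both-out from 1)
bond 2 →J1  (J1: bond 0 brought flow, rest push out)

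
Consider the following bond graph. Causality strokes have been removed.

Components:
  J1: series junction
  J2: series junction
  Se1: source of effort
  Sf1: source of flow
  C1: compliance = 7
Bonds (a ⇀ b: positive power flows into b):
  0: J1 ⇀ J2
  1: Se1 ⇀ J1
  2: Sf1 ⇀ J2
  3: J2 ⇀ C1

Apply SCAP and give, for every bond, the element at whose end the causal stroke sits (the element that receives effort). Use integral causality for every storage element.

bond 0 →J2
bond 1 →J1
bond 2 →Sf1
bond 3 →J2

#1 stroke→J1  (source Se1 imposes e)
#2 stroke→Sf1  (Sf1: flow source, stroke at near end)
#0 stroke→J2  (closing 1-jn rule on J1)
#3 stroke→J2  (J2 flow already set via bond 2)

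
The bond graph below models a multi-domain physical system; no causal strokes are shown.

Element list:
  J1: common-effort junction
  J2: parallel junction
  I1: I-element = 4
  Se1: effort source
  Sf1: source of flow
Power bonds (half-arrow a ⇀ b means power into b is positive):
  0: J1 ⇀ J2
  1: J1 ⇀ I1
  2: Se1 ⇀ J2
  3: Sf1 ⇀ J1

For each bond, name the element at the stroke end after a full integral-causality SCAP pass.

β2 →J2  (Se1: effort source, stroke at far end)
β3 →Sf1  (Sf1 (Sf) sets flow on bond)
β0 →J1  (0-jn J2 has e-setter on 2)
β1 →I1  (0-jn J1 has e-setter on 0)

bond 0 |J1
bond 1 |I1
bond 2 |J2
bond 3 |Sf1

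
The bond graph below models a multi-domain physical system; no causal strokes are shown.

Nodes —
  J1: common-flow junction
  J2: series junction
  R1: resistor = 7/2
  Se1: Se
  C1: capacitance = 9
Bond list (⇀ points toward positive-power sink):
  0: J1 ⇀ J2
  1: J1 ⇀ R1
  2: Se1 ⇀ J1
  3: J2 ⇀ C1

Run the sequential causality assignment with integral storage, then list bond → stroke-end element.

bond 0 →J1
bond 1 →R1
bond 2 →J1
bond 3 →J2

#2 |J1  (Se1: effort source, stroke at far end)
#3 |J2  (C1 integral (e out))
#0 |J1  (J2 needs exactly one f-in)
#1 |R1  (J1: last free bond brings flow in)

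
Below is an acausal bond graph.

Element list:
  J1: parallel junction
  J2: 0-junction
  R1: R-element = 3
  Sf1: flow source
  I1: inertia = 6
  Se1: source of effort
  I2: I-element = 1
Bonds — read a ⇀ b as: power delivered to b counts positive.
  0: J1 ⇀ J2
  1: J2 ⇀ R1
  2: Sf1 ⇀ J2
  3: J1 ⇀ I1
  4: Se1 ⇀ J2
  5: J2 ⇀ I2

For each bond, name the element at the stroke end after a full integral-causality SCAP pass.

β0 →J1
β1 →R1
β2 →Sf1
β3 →I1
β4 →J2
β5 →I2

bond 2 stroke→Sf1  (Sf1: flow source, stroke at near end)
bond 4 stroke→J2  (Se1 fixes effort; stroke away)
bond 0 stroke→J1  (0-jn J2 has e-setter on 4)
bond 1 stroke→R1  (common-e at J2 fixed by 4)
bond 5 stroke→I2  (J2 effort already set via bond 4)
bond 3 stroke→I1  (J1 effort already set via bond 0)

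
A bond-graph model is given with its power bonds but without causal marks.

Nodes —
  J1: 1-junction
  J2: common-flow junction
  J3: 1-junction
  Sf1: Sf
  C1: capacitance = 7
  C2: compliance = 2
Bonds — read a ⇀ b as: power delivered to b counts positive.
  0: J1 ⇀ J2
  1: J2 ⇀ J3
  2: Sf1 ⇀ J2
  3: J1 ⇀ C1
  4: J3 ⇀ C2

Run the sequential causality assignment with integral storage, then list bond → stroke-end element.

b2 →Sf1  (Sf1 (Sf) sets flow on bond)
b0 →J2  (1-jn J2 has f-setter on 2)
b1 →J2  (common-f at J2 fixed by 2)
b4 →J3  (1-jn J3 has f-setter on 1)
b3 →J1  (1-jn J1 has f-setter on 0)

β0 stroke at J2
β1 stroke at J2
β2 stroke at Sf1
β3 stroke at J1
β4 stroke at J3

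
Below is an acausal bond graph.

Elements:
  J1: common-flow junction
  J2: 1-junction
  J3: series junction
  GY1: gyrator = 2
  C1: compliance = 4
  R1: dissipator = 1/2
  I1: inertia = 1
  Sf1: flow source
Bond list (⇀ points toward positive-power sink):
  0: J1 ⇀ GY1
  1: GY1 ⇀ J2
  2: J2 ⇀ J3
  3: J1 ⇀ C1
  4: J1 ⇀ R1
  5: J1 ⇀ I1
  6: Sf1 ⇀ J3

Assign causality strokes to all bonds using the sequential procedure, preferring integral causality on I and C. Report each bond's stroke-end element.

b6 |Sf1  (source Sf1 imposes f)
b2 |J3  (J3 flow already set via bond 6)
b1 |J2  (J2 flow already set via bond 2)
b0 |J1  (GY1: gyrator matches bond 1)
b3 |J1  (C1: C, integral causality)
b5 |I1  (prefer integral on I1)
b4 |J1  (1-jn J1 has f-setter on 5)

#0 stroke→J1
#1 stroke→J2
#2 stroke→J3
#3 stroke→J1
#4 stroke→J1
#5 stroke→I1
#6 stroke→Sf1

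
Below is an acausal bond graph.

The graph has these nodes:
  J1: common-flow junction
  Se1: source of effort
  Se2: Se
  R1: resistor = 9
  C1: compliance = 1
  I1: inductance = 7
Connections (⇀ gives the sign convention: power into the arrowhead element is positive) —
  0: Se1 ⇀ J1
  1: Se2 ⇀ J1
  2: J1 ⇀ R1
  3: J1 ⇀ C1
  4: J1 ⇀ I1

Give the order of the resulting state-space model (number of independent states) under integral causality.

b0 |J1  (Se1 (Se) sets effort on bond)
b1 |J1  (Se2 fixes effort; stroke away)
b3 |J1  (C1: C, integral causality)
b4 |I1  (I1 outputs flow p/I1)
b2 |J1  (common-f at J1 fixed by 4)

2  (C1, I1 all integral)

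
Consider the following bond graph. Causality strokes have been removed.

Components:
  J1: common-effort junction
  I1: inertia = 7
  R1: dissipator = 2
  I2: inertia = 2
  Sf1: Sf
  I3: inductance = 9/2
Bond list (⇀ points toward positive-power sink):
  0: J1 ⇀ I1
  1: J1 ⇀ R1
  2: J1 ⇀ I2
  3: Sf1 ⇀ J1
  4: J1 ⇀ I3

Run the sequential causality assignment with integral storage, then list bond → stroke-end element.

b0 stroke at I1
b1 stroke at J1
b2 stroke at I2
b3 stroke at Sf1
b4 stroke at I3

b3 |Sf1  (Sf1: flow source, stroke at near end)
b0 |I1  (I1: I, integral causality)
b2 |I2  (I2 integral (f out))
b4 |I3  (prefer integral on I3)
b1 |J1  (J1: last free bond brings effort in)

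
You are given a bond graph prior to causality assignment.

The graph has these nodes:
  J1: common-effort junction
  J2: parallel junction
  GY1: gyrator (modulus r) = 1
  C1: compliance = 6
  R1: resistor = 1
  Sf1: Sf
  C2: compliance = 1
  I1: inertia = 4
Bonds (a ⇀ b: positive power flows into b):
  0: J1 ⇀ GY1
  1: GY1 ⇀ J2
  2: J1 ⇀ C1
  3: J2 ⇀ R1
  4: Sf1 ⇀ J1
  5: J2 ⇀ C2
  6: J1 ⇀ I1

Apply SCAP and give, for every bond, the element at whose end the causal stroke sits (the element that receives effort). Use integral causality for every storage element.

#4 →Sf1  (Sf1: flow source, stroke at near end)
#2 →J1  (C1 outputs effort q/C1)
#0 →GY1  (0-jn J1 has e-setter on 2)
#6 →I1  (J1: bond 2 brought effort, rest push out)
#1 →GY1  (through GY1, causality inverts; strokes same side of GY1)
#5 →J2  (C2: C, integral causality)
#3 →R1  (0-jn J2 has e-setter on 5)

b0 stroke→GY1
b1 stroke→GY1
b2 stroke→J1
b3 stroke→R1
b4 stroke→Sf1
b5 stroke→J2
b6 stroke→I1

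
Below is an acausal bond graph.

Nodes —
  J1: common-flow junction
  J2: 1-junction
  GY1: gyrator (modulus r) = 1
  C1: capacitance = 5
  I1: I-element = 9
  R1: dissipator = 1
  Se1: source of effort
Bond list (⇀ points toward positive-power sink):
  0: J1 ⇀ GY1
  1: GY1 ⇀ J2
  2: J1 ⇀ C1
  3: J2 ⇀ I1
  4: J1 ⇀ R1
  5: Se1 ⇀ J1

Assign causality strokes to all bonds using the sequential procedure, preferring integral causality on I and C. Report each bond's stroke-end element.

bond 0 |J1
bond 1 |J2
bond 2 |J1
bond 3 |I1
bond 4 |R1
bond 5 |J1

bond 5 stroke at J1  (Se1 fixes effort; stroke away)
bond 2 stroke at J1  (C1: C, integral causality)
bond 3 stroke at I1  (prefer integral on I1)
bond 1 stroke at J2  (common-f at J2 fixed by 3)
bond 0 stroke at J1  (through GY1, causality inverts; strokes same side of GY1)
bond 4 stroke at R1  (J1 needs exactly one f-in)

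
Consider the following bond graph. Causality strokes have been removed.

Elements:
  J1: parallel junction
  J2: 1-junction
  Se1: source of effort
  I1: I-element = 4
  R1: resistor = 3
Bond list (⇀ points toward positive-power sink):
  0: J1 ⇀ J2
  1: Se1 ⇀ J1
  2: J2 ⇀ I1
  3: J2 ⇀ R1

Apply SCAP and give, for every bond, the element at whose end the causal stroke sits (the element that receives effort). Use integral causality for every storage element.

b1 stroke→J1  (Se1 (Se) sets effort on bond)
b0 stroke→J2  (J1 effort already set via bond 1)
b2 stroke→I1  (I1 integral (f out))
b3 stroke→J2  (J2: bond 2 brought flow, rest push out)

bond 0 stroke at J2
bond 1 stroke at J1
bond 2 stroke at I1
bond 3 stroke at J2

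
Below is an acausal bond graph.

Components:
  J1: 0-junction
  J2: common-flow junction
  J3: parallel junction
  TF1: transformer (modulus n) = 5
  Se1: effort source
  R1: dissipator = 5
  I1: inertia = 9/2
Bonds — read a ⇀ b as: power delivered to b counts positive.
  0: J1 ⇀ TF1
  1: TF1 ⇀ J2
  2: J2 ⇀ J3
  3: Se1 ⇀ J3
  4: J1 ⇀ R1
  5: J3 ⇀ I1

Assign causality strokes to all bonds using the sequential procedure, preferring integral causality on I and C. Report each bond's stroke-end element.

b3 →J3  (Se1 (Se) sets effort on bond)
b2 →J2  (J3 effort already set via bond 3)
b5 →I1  (common-e at J3 fixed by 3)
b1 →TF1  (J2: last free bond brings flow in)
b0 →J1  (TF1: transformer flips bond 1)
b4 →R1  (J1: bond 0 brought effort, rest push out)

bond 0 →J1
bond 1 →TF1
bond 2 →J2
bond 3 →J3
bond 4 →R1
bond 5 →I1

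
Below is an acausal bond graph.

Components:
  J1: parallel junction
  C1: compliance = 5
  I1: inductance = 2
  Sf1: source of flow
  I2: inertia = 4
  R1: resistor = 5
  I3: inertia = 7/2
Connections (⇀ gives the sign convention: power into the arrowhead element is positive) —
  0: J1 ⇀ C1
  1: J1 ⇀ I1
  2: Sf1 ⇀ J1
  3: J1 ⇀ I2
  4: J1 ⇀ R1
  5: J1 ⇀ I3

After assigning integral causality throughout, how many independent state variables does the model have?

β2 |Sf1  (Sf1 (Sf) sets flow on bond)
β0 |J1  (C1: C, integral causality)
β1 |I1  (0-jn J1 has e-setter on 0)
β3 |I2  (J1 effort already set via bond 0)
β4 |R1  (common-e at J1 fixed by 0)
β5 |I3  (J1: bond 0 brought effort, rest push out)

4  (C1, I1, I2, I3 all integral)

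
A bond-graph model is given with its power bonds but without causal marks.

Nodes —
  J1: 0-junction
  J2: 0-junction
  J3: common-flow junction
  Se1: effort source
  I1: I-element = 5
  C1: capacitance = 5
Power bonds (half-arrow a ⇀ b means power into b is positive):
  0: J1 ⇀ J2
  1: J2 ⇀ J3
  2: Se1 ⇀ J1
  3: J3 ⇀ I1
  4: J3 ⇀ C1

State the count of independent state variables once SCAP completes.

b2 stroke→J1  (source Se1 imposes e)
b0 stroke→J2  (0-jn J1 has e-setter on 2)
b1 stroke→J3  (J2: bond 0 brought effort, rest push out)
b3 stroke→I1  (I1 outputs flow p/I1)
b4 stroke→J3  (J3: bond 3 brought flow, rest push out)

2  (C1, I1 all integral)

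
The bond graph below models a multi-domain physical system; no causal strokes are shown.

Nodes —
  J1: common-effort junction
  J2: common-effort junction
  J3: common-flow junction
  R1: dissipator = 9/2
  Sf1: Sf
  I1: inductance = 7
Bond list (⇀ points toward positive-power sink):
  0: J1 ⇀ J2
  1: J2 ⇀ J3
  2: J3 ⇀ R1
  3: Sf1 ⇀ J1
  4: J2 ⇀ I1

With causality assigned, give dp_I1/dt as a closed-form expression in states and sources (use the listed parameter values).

dp_I1/dt = 9*F_Sf1/2 - 9*p_I1/14

β3 stroke→Sf1  (source Sf1 imposes f)
β0 stroke→J1  (J1 needs exactly one e-in)
β4 stroke→I1  (I1: I, integral causality)
β1 stroke→J2  (J2 needs exactly one e-in)
β2 stroke→J3  (common-f at J3 fixed by 1)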